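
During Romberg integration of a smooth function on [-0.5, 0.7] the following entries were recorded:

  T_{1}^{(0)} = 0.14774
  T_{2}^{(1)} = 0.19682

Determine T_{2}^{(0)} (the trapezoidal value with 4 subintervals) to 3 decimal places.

0.185

From T_{2}^{(1)} = (4·T_{2}^{(0)} − T_{1}^{(0)})/3, solve for T_{2}^{(0)}:
4·T_{2}^{(0)} = 3·0.19682 + 0.14774 = 0.73820
T_{2}^{(0)} = 0.18455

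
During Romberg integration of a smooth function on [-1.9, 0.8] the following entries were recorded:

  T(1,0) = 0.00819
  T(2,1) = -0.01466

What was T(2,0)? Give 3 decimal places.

From T(2,1) = (4·T(2,0) − T(1,0))/3, solve for T(2,0):
4·T(2,0) = 3·(-0.01466) + 0.00819 = -0.03579
T(2,0) = -0.00895

-0.009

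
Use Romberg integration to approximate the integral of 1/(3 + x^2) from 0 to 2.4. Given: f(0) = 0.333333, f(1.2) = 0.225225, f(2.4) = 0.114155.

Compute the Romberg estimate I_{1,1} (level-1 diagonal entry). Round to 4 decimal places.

0.5394

I_{0,0} (trapezoid, 1 panel, h=2.4000): 0.536986
I_{1,0} (trapezoid, 2 panels, h=1.2000): 0.538763
I_{1,1} = 0.538763 + (0.538763 − 0.536986)/3 = 0.539355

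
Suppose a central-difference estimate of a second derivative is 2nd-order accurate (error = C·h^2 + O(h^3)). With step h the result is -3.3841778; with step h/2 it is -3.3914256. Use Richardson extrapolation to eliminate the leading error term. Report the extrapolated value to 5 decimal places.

-3.39384

Extrapolated value = (4·A(h/2) − A(h)) / (4 − 1)
= (4·(-3.3914256) − (-3.3841778)) / 3
= -10.1815246 / 3 = -3.3938415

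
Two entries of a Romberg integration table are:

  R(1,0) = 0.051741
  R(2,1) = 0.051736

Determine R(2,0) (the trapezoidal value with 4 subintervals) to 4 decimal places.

0.0517

From R(2,1) = (4·R(2,0) − R(1,0))/3, solve for R(2,0):
4·R(2,0) = 3·0.051736 + 0.051741 = 0.206949
R(2,0) = 0.051737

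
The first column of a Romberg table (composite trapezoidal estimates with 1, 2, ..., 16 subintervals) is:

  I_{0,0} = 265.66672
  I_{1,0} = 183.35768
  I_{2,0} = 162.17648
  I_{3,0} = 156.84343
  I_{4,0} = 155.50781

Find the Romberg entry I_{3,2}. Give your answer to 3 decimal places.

155.062

I_{2,1} = (4·162.17648 − 183.35768) / 3 = 155.11608
I_{3,1} = (4·156.84343 − 162.17648) / 3 = 155.06575
I_{3,2} = 155.06575 + (155.06575 − 155.11608)/15 = 155.06239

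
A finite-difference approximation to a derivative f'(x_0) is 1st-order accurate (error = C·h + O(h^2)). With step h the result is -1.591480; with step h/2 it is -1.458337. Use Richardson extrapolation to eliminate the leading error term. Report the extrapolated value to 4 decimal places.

The leading error scales as h; refining by a factor of 2 reduces it by 2^1 = 2.
Extrapolated value = (2·A(h/2) − A(h)) / (2 − 1)
= (2·(-1.458337) − (-1.591480)) / 1
= -1.325194 / 1 = -1.325194

-1.3252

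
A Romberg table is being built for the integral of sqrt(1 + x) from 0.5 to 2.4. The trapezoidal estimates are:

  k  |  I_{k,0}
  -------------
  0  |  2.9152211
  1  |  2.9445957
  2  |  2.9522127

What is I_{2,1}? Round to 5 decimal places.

Richardson extrapolation on the trapezoidal column (denominator 4−1=3):
I_{2,1} = (4·2.9522127 − 2.9445957) / 3 = 2.9547517
(Column j=1 coincides with Simpson's rule on the same nodes.)

2.95475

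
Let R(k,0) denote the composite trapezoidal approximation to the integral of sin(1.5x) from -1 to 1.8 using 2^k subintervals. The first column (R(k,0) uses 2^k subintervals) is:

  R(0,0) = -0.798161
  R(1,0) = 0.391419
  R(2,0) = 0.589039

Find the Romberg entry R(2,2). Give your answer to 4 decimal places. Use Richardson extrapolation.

Richardson extrapolation on the trapezoidal column (denominator 4−1=3):
R(1,1) = (4·0.391419 − (-0.798161)) / 3 = 0.787946
R(2,1) = (4·0.589039 − 0.391419) / 3 = 0.654912
R(2,2) = (16·0.654912 − 0.787946) / 15 = 0.646043

0.6460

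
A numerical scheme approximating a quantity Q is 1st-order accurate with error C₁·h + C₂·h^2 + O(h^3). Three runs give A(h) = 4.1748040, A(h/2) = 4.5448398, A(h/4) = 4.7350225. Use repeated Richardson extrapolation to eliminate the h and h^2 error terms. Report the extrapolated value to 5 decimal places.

4.92865

First eliminate the h term (factor 2^1 = 2):
  B₁ = (2·4.5448398 − 4.1748040)/1 = 4.9148756
  B₂ = (2·4.7350225 − 4.5448398)/1 = 4.9252052
Then eliminate the h^2 term (factor 2^2 = 4):
  (4·4.9252052 − 4.9148756)/3 = 4.9286484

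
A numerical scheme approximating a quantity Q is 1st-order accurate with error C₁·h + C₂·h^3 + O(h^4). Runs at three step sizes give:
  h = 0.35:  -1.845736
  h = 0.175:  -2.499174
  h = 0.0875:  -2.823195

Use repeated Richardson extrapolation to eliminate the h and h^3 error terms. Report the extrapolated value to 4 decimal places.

First eliminate the h term (factor 2^1 = 2):
  B₁ = (2·(-2.499174) − (-1.845736))/1 = -3.152612
  B₂ = (2·(-2.823195) − (-2.499174))/1 = -3.147216
Then eliminate the h^3 term (factor 2^3 = 8):
  (8·(-3.147216) − (-3.152612))/7 = -3.146445

-3.1464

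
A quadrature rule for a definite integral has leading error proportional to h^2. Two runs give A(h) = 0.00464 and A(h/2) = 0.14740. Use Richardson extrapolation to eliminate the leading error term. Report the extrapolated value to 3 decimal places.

0.195

Extrapolated value = (4·A(h/2) − A(h)) / (4 − 1)
= (4·0.14740 − 0.00464) / 3
= 0.58496 / 3 = 0.19499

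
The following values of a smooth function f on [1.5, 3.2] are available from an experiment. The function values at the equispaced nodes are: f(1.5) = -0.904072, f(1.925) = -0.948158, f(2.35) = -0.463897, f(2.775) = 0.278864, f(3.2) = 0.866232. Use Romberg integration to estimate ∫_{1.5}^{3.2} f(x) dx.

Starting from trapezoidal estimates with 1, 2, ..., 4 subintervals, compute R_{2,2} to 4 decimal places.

-0.5147

R_{0,0} (trapezoid, 1 panel, h=1.7000): -0.032164
R_{1,0} (trapezoid, 2 panels, h=0.8500): -0.410394
R_{2,0} (trapezoid, 4 panels, h=0.4250): -0.489647
R_{1,1} = -0.410394 + (-0.410394 − (-0.032164))/3 = -0.536471
R_{2,1} = -0.489647 + (-0.489647 − (-0.410394))/3 = -0.516065
R_{2,2} = -0.516065 + (-0.516065 − (-0.536471))/15 = -0.514705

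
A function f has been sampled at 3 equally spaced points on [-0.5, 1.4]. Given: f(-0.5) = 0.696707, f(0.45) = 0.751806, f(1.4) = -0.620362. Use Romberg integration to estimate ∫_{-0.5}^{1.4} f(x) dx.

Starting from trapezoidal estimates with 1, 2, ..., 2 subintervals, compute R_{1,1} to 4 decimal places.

0.9765

R_{0,0} (trapezoid, 1 panel, h=1.9000): 0.072528
R_{1,0} (trapezoid, 2 panels, h=0.9500): 0.750480
R_{1,1} = 0.750480 + (0.750480 − 0.072528)/3 = 0.976464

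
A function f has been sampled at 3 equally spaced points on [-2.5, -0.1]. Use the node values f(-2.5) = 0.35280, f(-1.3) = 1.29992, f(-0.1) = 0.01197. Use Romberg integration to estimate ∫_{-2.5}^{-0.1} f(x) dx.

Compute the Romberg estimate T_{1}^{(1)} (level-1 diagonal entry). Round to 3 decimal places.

T_{0}^{(0)} (trapezoid, 1 panel, h=2.4000): 0.43772
T_{1}^{(0)} (trapezoid, 2 panels, h=1.2000): 1.77877
T_{1}^{(1)} = 1.77877 + (1.77877 − 0.43772)/3 = 2.22579

2.226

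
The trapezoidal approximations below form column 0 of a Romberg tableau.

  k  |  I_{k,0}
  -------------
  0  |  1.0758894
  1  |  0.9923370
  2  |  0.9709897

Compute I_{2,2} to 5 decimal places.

0.96383

I_{1,1} = 0.9923370 + (0.9923370 − 1.0758894)/3 = 0.9644862
I_{2,1} = (4·0.9709897 − 0.9923370) / 3 = 0.9638739
I_{2,2} = 0.9638739 + (0.9638739 − 0.9644862)/15 = 0.9638331
(Column j=1 coincides with Simpson's rule on the same nodes.)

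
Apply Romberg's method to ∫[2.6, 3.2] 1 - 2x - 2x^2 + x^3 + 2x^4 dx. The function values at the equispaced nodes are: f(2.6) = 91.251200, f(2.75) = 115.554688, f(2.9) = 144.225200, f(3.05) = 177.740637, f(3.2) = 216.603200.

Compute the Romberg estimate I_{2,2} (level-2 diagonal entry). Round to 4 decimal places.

I_{0,0} (trapezoid, 1 panel, h=0.6000): 92.356320
I_{1,0} (trapezoid, 2 panels, h=0.3000): 89.445720
I_{2,0} (trapezoid, 4 panels, h=0.1500): 88.717159
I_{1,1} = 89.445720 + (89.445720 − 92.356320)/3 = 88.475520
I_{2,1} = 88.717159 + (88.717159 − 89.445720)/3 = 88.474305
I_{2,2} = 88.474305 + (88.474305 − 88.475520)/15 = 88.474224

88.4742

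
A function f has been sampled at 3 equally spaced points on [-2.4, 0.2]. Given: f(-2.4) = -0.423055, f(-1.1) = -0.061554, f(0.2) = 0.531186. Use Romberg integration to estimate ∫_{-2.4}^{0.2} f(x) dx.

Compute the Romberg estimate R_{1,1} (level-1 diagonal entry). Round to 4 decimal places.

-0.0598

R_{0,0} (trapezoid, 1 panel, h=2.6000): 0.140570
R_{1,0} (trapezoid, 2 panels, h=1.3000): -0.009735
R_{1,1} = -0.009735 + (-0.009735 − 0.140570)/3 = -0.059837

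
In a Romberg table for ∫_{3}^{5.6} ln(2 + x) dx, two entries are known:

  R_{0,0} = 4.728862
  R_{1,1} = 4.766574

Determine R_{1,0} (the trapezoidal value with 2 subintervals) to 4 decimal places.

4.7571

From R_{1,1} = (4·R_{1,0} − R_{0,0})/3, solve for R_{1,0}:
4·R_{1,0} = 3·4.766574 + 4.728862 = 19.028584
R_{1,0} = 4.757146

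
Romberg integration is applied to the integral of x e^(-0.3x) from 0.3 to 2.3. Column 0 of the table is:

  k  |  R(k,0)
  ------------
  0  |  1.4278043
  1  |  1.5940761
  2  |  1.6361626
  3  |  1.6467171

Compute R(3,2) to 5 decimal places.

1.65024

Richardson extrapolation on the trapezoidal column (denominator 4−1=3):
R(2,1) = (4·1.6361626 − 1.5940761) / 3 = 1.6501914
R(3,1) = (4·1.6467171 − 1.6361626) / 3 = 1.6502353
R(3,2) = (16·1.6502353 − 1.6501914) / 15 = 1.6502382
(Column j=1 coincides with Simpson's rule on the same nodes.)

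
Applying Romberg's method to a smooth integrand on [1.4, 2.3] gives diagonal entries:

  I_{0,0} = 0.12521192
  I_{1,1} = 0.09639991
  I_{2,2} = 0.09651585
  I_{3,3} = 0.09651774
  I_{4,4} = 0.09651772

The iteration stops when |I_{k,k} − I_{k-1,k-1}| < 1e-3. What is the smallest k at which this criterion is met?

k = 2

|I_{1,1} − I_{0,0}| = 0.02881201 ≥ 1e-3
|I_{2,2} − I_{1,1}| = 0.00011594 < 1e-3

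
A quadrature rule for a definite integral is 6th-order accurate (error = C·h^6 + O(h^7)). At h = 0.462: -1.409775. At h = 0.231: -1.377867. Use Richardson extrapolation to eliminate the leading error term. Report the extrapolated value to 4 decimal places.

Extrapolated value = (64·A(h/2) − A(h)) / (64 − 1)
= (64·(-1.377867) − (-1.409775)) / 63
= -86.773713 / 63 = -1.377361

-1.3774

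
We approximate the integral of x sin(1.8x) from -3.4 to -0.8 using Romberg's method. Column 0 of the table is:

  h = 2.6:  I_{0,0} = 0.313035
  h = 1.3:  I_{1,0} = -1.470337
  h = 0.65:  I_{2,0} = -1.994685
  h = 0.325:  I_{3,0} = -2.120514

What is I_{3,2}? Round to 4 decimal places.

I_{2,1} = (4·(-1.994685) − (-1.470337)) / 3 = -2.169468
I_{3,1} = (4·(-2.120514) − (-1.994685)) / 3 = -2.162457
I_{3,2} = (16·(-2.162457) − (-2.169468)) / 15 = -2.161990

-2.1620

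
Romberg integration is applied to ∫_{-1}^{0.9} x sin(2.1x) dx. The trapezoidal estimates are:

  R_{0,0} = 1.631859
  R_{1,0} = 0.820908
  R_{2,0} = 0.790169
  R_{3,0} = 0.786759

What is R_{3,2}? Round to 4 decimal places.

0.7860

R_{2,1} = (4·0.790169 − 0.820908) / 3 = 0.779923
R_{3,1} = (4·0.786759 − 0.790169) / 3 = 0.785622
R_{3,2} = 0.785622 + (0.785622 − 0.779923)/15 = 0.786002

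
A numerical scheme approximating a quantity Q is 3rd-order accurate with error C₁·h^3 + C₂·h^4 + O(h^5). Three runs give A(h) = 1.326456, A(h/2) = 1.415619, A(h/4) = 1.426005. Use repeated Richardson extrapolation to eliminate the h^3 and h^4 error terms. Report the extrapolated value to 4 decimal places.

1.4274

First eliminate the h^3 term (factor 2^3 = 8):
  B₁ = (8·1.415619 − 1.326456)/7 = 1.428357
  B₂ = (8·1.426005 − 1.415619)/7 = 1.427489
Then eliminate the h^4 term (factor 2^4 = 16):
  (16·1.427489 − 1.428357)/15 = 1.427431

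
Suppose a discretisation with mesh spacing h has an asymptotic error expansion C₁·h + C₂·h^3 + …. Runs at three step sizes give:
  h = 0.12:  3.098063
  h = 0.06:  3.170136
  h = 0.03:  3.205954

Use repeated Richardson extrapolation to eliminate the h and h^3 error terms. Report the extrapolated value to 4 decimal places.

3.2417

First eliminate the h term (factor 2^1 = 2):
  B₁ = (2·3.170136 − 3.098063)/1 = 3.242209
  B₂ = (2·3.205954 − 3.170136)/1 = 3.241772
Then eliminate the h^3 term (factor 2^3 = 8):
  (8·3.241772 − 3.242209)/7 = 3.241710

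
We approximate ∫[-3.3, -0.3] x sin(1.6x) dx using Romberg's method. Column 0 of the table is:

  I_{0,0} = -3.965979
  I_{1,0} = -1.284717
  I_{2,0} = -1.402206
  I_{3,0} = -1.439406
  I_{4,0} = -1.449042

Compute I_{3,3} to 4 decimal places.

-1.4516

Richardson extrapolation on the trapezoidal column (denominator 4−1=3):
I_{1,1} = -1.284717 + (-1.284717 − (-3.965979))/3 = -0.390963
I_{2,1} = -1.402206 + (-1.402206 − (-1.284717))/3 = -1.441369
I_{3,1} = (4·(-1.439406) − (-1.402206)) / 3 = -1.451806
I_{2,2} = (16·(-1.441369) − (-0.390963)) / 15 = -1.511396
I_{3,2} = (16·(-1.451806) − (-1.441369)) / 15 = -1.452502
I_{3,3} = -1.452502 + (-1.452502 − (-1.511396))/63 = -1.451567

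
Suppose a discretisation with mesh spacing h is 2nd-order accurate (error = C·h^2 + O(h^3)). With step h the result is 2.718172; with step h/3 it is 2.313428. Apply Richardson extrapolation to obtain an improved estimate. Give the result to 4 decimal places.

2.2628

The leading error scales as h^2; refining by a factor of 3 reduces it by 3^2 = 9.
Extrapolated value = (9·A(h/3) − A(h)) / (9 − 1)
= (9·2.313428 − 2.718172) / 8
= 18.102680 / 8 = 2.262835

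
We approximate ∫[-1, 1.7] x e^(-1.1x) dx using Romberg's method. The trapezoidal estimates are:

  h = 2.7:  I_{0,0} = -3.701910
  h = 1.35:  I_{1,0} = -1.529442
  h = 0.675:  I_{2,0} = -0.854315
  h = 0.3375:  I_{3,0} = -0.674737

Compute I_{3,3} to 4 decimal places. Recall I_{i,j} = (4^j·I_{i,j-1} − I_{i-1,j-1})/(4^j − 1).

Richardson extrapolation on the trapezoidal column (denominator 4−1=3):
I_{1,1} = (4·(-1.529442) − (-3.701910)) / 3 = -0.805286
I_{2,1} = (4·(-0.854315) − (-1.529442)) / 3 = -0.629273
I_{3,1} = -0.674737 + (-0.674737 − (-0.854315))/3 = -0.614878
I_{2,2} = -0.629273 + (-0.629273 − (-0.805286))/15 = -0.617539
I_{3,2} = -0.614878 + (-0.614878 − (-0.629273))/15 = -0.613918
I_{3,3} = -0.613918 + (-0.613918 − (-0.617539))/63 = -0.613861

-0.6139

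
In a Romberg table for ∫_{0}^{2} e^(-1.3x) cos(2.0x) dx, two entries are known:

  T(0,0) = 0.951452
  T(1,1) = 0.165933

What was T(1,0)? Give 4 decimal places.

From T(1,1) = (4·T(1,0) − T(0,0))/3, solve for T(1,0):
4·T(1,0) = 3·0.165933 + 0.951452 = 1.449251
T(1,0) = 0.362313

0.3623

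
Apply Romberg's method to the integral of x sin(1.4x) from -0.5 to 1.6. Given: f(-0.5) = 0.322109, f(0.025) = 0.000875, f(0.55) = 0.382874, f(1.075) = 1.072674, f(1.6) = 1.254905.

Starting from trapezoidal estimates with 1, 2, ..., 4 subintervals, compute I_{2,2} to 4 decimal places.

1.1664

I_{0,0} (trapezoid, 1 panel, h=2.1000): 1.655865
I_{1,0} (trapezoid, 2 panels, h=1.0500): 1.229950
I_{2,0} (trapezoid, 4 panels, h=0.5250): 1.178588
I_{1,1} = 1.229950 + (1.229950 − 1.655865)/3 = 1.087978
I_{2,1} = 1.178588 + (1.178588 − 1.229950)/3 = 1.161467
I_{2,2} = 1.161467 + (1.161467 − 1.087978)/15 = 1.166366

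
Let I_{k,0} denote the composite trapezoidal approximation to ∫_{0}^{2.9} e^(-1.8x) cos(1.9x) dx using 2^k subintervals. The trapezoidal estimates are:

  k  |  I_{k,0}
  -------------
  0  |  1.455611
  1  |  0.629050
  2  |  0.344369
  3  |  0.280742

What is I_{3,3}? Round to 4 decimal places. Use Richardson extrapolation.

Richardson extrapolation on the trapezoidal column (denominator 4−1=3):
I_{1,1} = 0.629050 + (0.629050 − 1.455611)/3 = 0.353530
I_{2,1} = (4·0.344369 − 0.629050) / 3 = 0.249475
I_{3,1} = 0.280742 + (0.280742 − 0.344369)/3 = 0.259533
I_{2,2} = 0.249475 + (0.249475 − 0.353530)/15 = 0.242538
I_{3,2} = 0.259533 + (0.259533 − 0.249475)/15 = 0.260204
I_{3,3} = (64·0.260204 − 0.242538) / 63 = 0.260484

0.2605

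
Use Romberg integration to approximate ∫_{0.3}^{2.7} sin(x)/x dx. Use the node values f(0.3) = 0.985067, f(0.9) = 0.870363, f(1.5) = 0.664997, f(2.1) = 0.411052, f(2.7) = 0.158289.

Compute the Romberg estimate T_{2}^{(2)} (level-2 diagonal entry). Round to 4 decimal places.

1.5197

T_{0}^{(0)} (trapezoid, 1 panel, h=2.4000): 1.372027
T_{1}^{(0)} (trapezoid, 2 panels, h=1.2000): 1.484010
T_{2}^{(0)} (trapezoid, 4 panels, h=0.6000): 1.510854
T_{1}^{(1)} = 1.484010 + (1.484010 − 1.372027)/3 = 1.521338
T_{2}^{(1)} = 1.510854 + (1.510854 − 1.484010)/3 = 1.519802
T_{2}^{(2)} = 1.519802 + (1.519802 − 1.521338)/15 = 1.519700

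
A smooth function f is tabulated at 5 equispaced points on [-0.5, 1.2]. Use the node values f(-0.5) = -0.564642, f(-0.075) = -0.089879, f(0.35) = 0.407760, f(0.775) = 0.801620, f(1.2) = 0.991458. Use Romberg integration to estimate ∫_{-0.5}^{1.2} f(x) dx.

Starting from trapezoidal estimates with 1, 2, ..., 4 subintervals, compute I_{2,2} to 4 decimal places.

0.5791

I_{0,0} (trapezoid, 1 panel, h=1.7000): 0.362794
I_{1,0} (trapezoid, 2 panels, h=0.8500): 0.527993
I_{2,0} (trapezoid, 4 panels, h=0.4250): 0.566486
I_{1,1} = 0.527993 + (0.527993 − 0.362794)/3 = 0.583059
I_{2,1} = 0.566486 + (0.566486 − 0.527993)/3 = 0.579317
I_{2,2} = 0.579317 + (0.579317 − 0.583059)/15 = 0.579068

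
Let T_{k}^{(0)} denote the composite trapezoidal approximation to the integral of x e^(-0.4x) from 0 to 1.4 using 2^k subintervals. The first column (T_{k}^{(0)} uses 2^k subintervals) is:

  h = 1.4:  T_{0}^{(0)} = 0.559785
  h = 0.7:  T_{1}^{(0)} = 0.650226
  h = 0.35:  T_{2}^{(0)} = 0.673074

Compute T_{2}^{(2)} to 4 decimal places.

0.6807

Richardson extrapolation on the trapezoidal column (denominator 4−1=3):
T_{1}^{(1)} = 0.650226 + (0.650226 − 0.559785)/3 = 0.680373
T_{2}^{(1)} = (4·0.673074 − 0.650226) / 3 = 0.680690
T_{2}^{(2)} = (16·0.680690 − 0.680373) / 15 = 0.680711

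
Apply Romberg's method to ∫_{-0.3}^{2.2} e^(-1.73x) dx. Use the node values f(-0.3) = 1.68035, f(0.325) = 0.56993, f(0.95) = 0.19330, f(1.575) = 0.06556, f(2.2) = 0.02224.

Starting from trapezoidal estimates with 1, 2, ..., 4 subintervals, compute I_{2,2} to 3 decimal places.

0.960

I_{0,0} (trapezoid, 1 panel, h=2.5000): 2.12824
I_{1,0} (trapezoid, 2 panels, h=1.2500): 1.30574
I_{2,0} (trapezoid, 4 panels, h=0.6250): 1.05005
I_{1,1} = 1.30574 + (1.30574 − 2.12824)/3 = 1.03157
I_{2,1} = 1.05005 + (1.05005 − 1.30574)/3 = 0.96482
I_{2,2} = 0.96482 + (0.96482 − 1.03157)/15 = 0.96037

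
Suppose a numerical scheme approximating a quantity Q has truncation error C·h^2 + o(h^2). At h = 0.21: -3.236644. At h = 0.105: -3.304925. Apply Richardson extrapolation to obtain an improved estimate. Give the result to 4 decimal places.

-3.3277

The leading error scales as h^2; refining by a factor of 2 reduces it by 2^2 = 4.
Extrapolated value = (4·A(h/2) − A(h)) / (4 − 1)
= (4·(-3.304925) − (-3.236644)) / 3
= -9.983056 / 3 = -3.327685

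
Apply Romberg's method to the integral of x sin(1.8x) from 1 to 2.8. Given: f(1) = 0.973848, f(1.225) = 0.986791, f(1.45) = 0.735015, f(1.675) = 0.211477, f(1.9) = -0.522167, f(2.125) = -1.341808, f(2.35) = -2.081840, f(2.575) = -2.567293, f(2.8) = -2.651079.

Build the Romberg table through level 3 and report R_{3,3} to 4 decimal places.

R_{0,0} (trapezoid, 1 panel, h=1.8000): -1.509508
R_{1,0} (trapezoid, 2 panels, h=0.9000): -1.224704
R_{2,0} (trapezoid, 4 panels, h=0.4500): -1.218423
R_{3,0} (trapezoid, 8 panels, h=0.2250): -1.219149
R_{1,1} = -1.224704 + (-1.224704 − (-1.509508))/3 = -1.129769
R_{2,1} = -1.218423 + (-1.218423 − (-1.224704))/3 = -1.216329
R_{3,1} = -1.219149 + (-1.219149 − (-1.218423))/3 = -1.219391
R_{2,2} = -1.216329 + (-1.216329 − (-1.129769))/15 = -1.222100
R_{3,2} = -1.219391 + (-1.219391 − (-1.216329))/15 = -1.219595
R_{3,3} = -1.219595 + (-1.219595 − (-1.222100))/63 = -1.219555

-1.2196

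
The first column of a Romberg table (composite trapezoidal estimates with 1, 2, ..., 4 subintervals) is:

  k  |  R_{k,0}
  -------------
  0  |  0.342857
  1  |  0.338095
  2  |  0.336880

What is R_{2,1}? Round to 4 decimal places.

Richardson extrapolation on the trapezoidal column (denominator 4−1=3):
R_{2,1} = (4·0.336880 − 0.338095) / 3 = 0.336475

0.3365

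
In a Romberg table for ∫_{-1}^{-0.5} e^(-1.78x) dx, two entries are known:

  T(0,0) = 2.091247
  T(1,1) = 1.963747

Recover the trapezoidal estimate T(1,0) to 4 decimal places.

1.9956

From T(1,1) = (4·T(1,0) − T(0,0))/3, solve for T(1,0):
4·T(1,0) = 3·1.963747 + 2.091247 = 7.982488
T(1,0) = 1.995622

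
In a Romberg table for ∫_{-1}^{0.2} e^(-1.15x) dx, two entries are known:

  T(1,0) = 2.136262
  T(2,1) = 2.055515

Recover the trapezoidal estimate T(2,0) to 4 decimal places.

2.0757

From T(2,1) = (4·T(2,0) − T(1,0))/3, solve for T(2,0):
4·T(2,0) = 3·2.055515 + 2.136262 = 8.302807
T(2,0) = 2.075702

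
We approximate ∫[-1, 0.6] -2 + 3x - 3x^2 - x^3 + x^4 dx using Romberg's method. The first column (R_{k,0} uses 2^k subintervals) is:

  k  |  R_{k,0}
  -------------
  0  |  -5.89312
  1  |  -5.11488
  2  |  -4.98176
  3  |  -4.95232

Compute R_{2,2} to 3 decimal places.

-4.943

R_{1,1} = (4·(-5.11488) − (-5.89312)) / 3 = -4.85547
R_{2,1} = (4·(-4.98176) − (-5.11488)) / 3 = -4.93739
R_{2,2} = -4.93739 + (-4.93739 − (-4.85547))/15 = -4.94285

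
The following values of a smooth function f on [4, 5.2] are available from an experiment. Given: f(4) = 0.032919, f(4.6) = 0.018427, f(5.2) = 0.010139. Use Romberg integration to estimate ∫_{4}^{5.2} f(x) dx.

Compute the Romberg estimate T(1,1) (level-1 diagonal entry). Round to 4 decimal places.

0.0234

T(0,0) (trapezoid, 1 panel, h=1.2000): 0.025835
T(1,0) (trapezoid, 2 panels, h=0.6000): 0.023974
T(1,1) = 0.023974 + (0.023974 − 0.025835)/3 = 0.023354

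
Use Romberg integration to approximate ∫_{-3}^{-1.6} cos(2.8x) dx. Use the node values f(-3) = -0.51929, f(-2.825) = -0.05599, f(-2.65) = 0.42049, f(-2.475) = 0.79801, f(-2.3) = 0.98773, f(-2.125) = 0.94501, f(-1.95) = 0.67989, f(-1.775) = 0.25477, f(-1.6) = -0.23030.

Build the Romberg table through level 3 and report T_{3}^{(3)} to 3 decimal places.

T_{0}^{(0)} (trapezoid, 1 panel, h=1.4000): -0.52471
T_{1}^{(0)} (trapezoid, 2 panels, h=0.7000): 0.42905
T_{2}^{(0)} (trapezoid, 4 panels, h=0.3500): 0.59966
T_{3}^{(0)} (trapezoid, 8 panels, h=0.1750): 0.63965
T_{1}^{(1)} = 0.42905 + (0.42905 − (-0.52471))/3 = 0.74697
T_{2}^{(1)} = 0.59966 + (0.59966 − 0.42905)/3 = 0.65653
T_{3}^{(1)} = 0.63965 + (0.63965 − 0.59966)/3 = 0.65298
T_{2}^{(2)} = 0.65653 + (0.65653 − 0.74697)/15 = 0.65050
T_{3}^{(2)} = 0.65298 + (0.65298 − 0.65653)/15 = 0.65274
T_{3}^{(3)} = 0.65274 + (0.65274 − 0.65050)/63 = 0.65278

0.653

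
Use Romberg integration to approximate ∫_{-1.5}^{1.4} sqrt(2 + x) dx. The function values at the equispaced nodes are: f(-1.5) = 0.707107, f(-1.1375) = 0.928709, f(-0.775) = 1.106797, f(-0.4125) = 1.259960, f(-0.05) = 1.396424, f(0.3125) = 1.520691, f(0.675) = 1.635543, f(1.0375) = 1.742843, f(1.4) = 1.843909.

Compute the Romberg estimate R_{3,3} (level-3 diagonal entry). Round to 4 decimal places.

R_{0,0} (trapezoid, 1 panel, h=2.9000): 3.698973
R_{1,0} (trapezoid, 2 panels, h=1.4500): 3.874301
R_{2,0} (trapezoid, 4 panels, h=0.7250): 3.925347
R_{3,0} (trapezoid, 8 panels, h=0.3625): 3.939097
R_{1,1} = 3.874301 + (3.874301 − 3.698973)/3 = 3.932744
R_{2,1} = 3.925347 + (3.925347 − 3.874301)/3 = 3.942362
R_{3,1} = 3.939097 + (3.939097 − 3.925347)/3 = 3.943680
R_{2,2} = 3.942362 + (3.942362 − 3.932744)/15 = 3.943003
R_{3,2} = 3.943680 + (3.943680 − 3.942362)/15 = 3.943768
R_{3,3} = 3.943768 + (3.943768 − 3.943003)/63 = 3.943780

3.9438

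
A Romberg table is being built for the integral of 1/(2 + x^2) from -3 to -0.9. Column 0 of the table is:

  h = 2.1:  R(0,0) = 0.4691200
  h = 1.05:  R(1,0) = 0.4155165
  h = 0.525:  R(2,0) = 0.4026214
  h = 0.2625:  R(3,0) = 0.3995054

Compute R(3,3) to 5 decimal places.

Richardson extrapolation on the trapezoidal column (denominator 4−1=3):
R(1,1) = (4·0.4155165 − 0.4691200) / 3 = 0.3976487
R(2,1) = 0.4026214 + (0.4026214 − 0.4155165)/3 = 0.3983230
R(3,1) = 0.3995054 + (0.3995054 − 0.4026214)/3 = 0.3984667
R(2,2) = 0.3983230 + (0.3983230 − 0.3976487)/15 = 0.3983680
R(3,2) = (16·0.3984667 − 0.3983230) / 15 = 0.3984763
R(3,3) = (64·0.3984763 − 0.3983680) / 63 = 0.3984780

0.39848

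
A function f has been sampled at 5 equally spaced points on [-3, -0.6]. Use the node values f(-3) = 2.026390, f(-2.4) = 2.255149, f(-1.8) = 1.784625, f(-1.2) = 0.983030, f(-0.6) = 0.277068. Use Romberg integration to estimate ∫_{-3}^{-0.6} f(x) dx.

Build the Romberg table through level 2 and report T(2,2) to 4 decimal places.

T(0,0) (trapezoid, 1 panel, h=2.4000): 2.764150
T(1,0) (trapezoid, 2 panels, h=1.2000): 3.523625
T(2,0) (trapezoid, 4 panels, h=0.6000): 3.704720
T(1,1) = 3.523625 + (3.523625 − 2.764150)/3 = 3.776783
T(2,1) = 3.704720 + (3.704720 − 3.523625)/3 = 3.765085
T(2,2) = 3.765085 + (3.765085 − 3.776783)/15 = 3.764305

3.7643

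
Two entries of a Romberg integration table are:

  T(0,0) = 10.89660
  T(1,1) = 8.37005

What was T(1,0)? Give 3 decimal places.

From T(1,1) = (4·T(1,0) − T(0,0))/3, solve for T(1,0):
4·T(1,0) = 3·8.37005 + 10.89660 = 36.00675
T(1,0) = 9.00169

9.002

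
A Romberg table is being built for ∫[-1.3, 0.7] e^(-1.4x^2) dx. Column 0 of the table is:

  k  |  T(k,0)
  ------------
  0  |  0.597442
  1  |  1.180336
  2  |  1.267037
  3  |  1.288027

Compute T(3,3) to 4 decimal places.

Richardson extrapolation on the trapezoidal column (denominator 4−1=3):
T(1,1) = (4·1.180336 − 0.597442) / 3 = 1.374634
T(2,1) = 1.267037 + (1.267037 − 1.180336)/3 = 1.295937
T(3,1) = 1.288027 + (1.288027 − 1.267037)/3 = 1.295024
T(2,2) = 1.295937 + (1.295937 − 1.374634)/15 = 1.290691
T(3,2) = 1.295024 + (1.295024 − 1.295937)/15 = 1.294963
T(3,3) = (64·1.294963 − 1.290691) / 63 = 1.295031

1.2950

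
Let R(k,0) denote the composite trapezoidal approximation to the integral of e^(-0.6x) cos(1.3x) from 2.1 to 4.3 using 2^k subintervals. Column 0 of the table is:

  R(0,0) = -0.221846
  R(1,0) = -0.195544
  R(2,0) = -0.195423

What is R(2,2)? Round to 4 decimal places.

R(1,1) = (4·(-0.195544) − (-0.221846)) / 3 = -0.186777
R(2,1) = -0.195423 + (-0.195423 − (-0.195544))/3 = -0.195383
R(2,2) = -0.195383 + (-0.195383 − (-0.186777))/15 = -0.195957

-0.1960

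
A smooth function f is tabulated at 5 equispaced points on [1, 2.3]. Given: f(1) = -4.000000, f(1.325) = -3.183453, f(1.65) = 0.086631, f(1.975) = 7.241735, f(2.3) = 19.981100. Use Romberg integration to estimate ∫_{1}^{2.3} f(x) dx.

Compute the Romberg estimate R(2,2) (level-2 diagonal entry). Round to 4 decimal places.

3.5067

R(0,0) (trapezoid, 1 panel, h=1.3000): 10.387715
R(1,0) (trapezoid, 2 panels, h=0.6500): 5.250168
R(2,0) (trapezoid, 4 panels, h=0.3250): 3.944025
R(1,1) = 5.250168 + (5.250168 − 10.387715)/3 = 3.537652
R(2,1) = 3.944025 + (3.944025 − 5.250168)/3 = 3.508644
R(2,2) = 3.508644 + (3.508644 − 3.537652)/15 = 3.506710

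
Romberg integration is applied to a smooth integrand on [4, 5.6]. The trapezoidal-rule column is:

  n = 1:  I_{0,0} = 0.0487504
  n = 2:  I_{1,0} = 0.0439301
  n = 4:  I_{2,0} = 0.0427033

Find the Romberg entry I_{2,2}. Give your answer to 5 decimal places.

0.04229

I_{1,1} = 0.0439301 + (0.0439301 − 0.0487504)/3 = 0.0423233
I_{2,1} = 0.0427033 + (0.0427033 − 0.0439301)/3 = 0.0422944
I_{2,2} = (16·0.0422944 − 0.0423233) / 15 = 0.0422925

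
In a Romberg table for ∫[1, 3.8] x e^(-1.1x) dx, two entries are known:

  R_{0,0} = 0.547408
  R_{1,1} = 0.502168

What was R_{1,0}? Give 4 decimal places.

0.5135

From R_{1,1} = (4·R_{1,0} − R_{0,0})/3, solve for R_{1,0}:
4·R_{1,0} = 3·0.502168 + 0.547408 = 2.053912
R_{1,0} = 0.513478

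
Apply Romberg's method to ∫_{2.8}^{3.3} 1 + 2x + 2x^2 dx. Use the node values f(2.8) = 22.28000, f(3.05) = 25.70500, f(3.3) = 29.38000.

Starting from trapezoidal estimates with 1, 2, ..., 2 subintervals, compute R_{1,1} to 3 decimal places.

12.873

R_{0,0} (trapezoid, 1 panel, h=0.5000): 12.91500
R_{1,0} (trapezoid, 2 panels, h=0.2500): 12.88375
R_{1,1} = 12.88375 + (12.88375 − 12.91500)/3 = 12.87333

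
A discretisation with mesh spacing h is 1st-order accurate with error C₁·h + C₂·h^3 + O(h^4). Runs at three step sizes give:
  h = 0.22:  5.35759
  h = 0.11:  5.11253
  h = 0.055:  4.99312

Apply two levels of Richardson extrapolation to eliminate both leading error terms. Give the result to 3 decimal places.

First eliminate the h term (factor 2^1 = 2):
  B₁ = (2·5.11253 − 5.35759)/1 = 4.86747
  B₂ = (2·4.99312 − 5.11253)/1 = 4.87371
Then eliminate the h^3 term (factor 2^3 = 8):
  (8·4.87371 − 4.86747)/7 = 4.87460

4.875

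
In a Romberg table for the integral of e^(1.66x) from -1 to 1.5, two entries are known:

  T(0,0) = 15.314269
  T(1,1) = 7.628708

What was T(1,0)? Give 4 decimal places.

9.5501

From T(1,1) = (4·T(1,0) − T(0,0))/3, solve for T(1,0):
4·T(1,0) = 3·7.628708 + 15.314269 = 38.200393
T(1,0) = 9.550098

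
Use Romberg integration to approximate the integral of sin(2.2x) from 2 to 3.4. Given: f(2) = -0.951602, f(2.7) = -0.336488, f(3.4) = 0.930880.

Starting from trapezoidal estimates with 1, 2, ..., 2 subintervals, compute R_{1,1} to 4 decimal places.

R_{0,0} (trapezoid, 1 panel, h=1.4000): -0.014505
R_{1,0} (trapezoid, 2 panels, h=0.7000): -0.242794
R_{1,1} = -0.242794 + (-0.242794 − (-0.014505))/3 = -0.318890

-0.3189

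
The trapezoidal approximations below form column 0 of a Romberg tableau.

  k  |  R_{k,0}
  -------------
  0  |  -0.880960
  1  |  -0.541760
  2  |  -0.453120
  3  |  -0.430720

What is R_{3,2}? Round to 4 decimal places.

-0.4232

Richardson extrapolation on the trapezoidal column (denominator 4−1=3):
R_{2,1} = (4·(-0.453120) − (-0.541760)) / 3 = -0.423573
R_{3,1} = -0.430720 + (-0.430720 − (-0.453120))/3 = -0.423253
R_{3,2} = (16·(-0.423253) − (-0.423573)) / 15 = -0.423232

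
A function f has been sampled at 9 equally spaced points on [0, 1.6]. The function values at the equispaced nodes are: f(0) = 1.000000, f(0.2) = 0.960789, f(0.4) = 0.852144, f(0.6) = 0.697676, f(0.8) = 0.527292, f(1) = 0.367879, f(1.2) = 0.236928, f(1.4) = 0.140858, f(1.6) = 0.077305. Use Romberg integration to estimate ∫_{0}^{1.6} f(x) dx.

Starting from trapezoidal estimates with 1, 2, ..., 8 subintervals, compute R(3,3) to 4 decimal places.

R(0,0) (trapezoid, 1 panel, h=1.6000): 0.861844
R(1,0) (trapezoid, 2 panels, h=0.8000): 0.852756
R(2,0) (trapezoid, 4 panels, h=0.4000): 0.862007
R(3,0) (trapezoid, 8 panels, h=0.2000): 0.864444
R(1,1) = 0.852756 + (0.852756 − 0.861844)/3 = 0.849727
R(2,1) = 0.862007 + (0.862007 − 0.852756)/3 = 0.865091
R(3,1) = 0.864444 + (0.864444 − 0.862007)/3 = 0.865256
R(2,2) = 0.865091 + (0.865091 − 0.849727)/15 = 0.866115
R(3,2) = 0.865256 + (0.865256 − 0.865091)/15 = 0.865267
R(3,3) = 0.865267 + (0.865267 − 0.866115)/63 = 0.865254

0.8653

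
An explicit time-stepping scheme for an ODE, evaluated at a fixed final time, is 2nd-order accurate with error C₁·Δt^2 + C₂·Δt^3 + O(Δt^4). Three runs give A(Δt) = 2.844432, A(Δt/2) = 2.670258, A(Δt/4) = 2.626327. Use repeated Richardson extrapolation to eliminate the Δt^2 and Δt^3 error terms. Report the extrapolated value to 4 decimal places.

2.6116

First eliminate the Δt^2 term (factor 2^2 = 4):
  B₁ = (4·2.670258 − 2.844432)/3 = 2.612200
  B₂ = (4·2.626327 − 2.670258)/3 = 2.611683
Then eliminate the Δt^3 term (factor 2^3 = 8):
  (8·2.611683 − 2.612200)/7 = 2.611609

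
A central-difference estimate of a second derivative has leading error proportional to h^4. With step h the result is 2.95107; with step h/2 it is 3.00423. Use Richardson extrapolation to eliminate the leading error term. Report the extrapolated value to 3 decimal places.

3.008

Extrapolated value = (16·A(h/2) − A(h)) / (16 − 1)
= (16·3.00423 − 2.95107) / 15
= 45.11661 / 15 = 3.00777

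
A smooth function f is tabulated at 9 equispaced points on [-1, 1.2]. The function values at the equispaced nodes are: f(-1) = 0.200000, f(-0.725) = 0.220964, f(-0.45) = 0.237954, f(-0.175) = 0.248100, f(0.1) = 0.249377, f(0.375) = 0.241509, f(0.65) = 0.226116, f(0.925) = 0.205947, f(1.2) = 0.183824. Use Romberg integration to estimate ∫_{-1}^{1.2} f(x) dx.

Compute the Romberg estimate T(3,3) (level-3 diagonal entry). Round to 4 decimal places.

T(0,0) (trapezoid, 1 panel, h=2.2000): 0.422206
T(1,0) (trapezoid, 2 panels, h=1.1000): 0.485418
T(2,0) (trapezoid, 4 panels, h=0.5500): 0.497947
T(3,0) (trapezoid, 8 panels, h=0.2750): 0.501017
T(1,1) = 0.485418 + (0.485418 − 0.422206)/3 = 0.506489
T(2,1) = 0.497947 + (0.497947 − 0.485418)/3 = 0.502123
T(3,1) = 0.501017 + (0.501017 − 0.497947)/3 = 0.502040
T(2,2) = 0.502123 + (0.502123 − 0.506489)/15 = 0.501832
T(3,2) = 0.502040 + (0.502040 − 0.502123)/15 = 0.502034
T(3,3) = 0.502034 + (0.502034 − 0.501832)/63 = 0.502037

0.5020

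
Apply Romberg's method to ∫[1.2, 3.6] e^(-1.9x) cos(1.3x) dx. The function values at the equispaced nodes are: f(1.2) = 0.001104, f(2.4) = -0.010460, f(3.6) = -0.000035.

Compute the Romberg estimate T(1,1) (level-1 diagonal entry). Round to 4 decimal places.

T(0,0) (trapezoid, 1 panel, h=2.4000): 0.001283
T(1,0) (trapezoid, 2 panels, h=1.2000): -0.011911
T(1,1) = -0.011911 + (-0.011911 − 0.001283)/3 = -0.016309

-0.0163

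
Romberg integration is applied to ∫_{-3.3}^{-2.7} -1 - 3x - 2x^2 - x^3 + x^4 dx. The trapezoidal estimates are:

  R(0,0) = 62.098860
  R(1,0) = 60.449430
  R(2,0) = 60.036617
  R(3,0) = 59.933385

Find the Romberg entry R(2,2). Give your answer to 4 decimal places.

59.8990

Richardson extrapolation on the trapezoidal column (denominator 4−1=3):
R(1,1) = (4·60.449430 − 62.098860) / 3 = 59.899620
R(2,1) = 60.036617 + (60.036617 − 60.449430)/3 = 59.899013
R(2,2) = 59.899013 + (59.899013 − 59.899620)/15 = 59.898973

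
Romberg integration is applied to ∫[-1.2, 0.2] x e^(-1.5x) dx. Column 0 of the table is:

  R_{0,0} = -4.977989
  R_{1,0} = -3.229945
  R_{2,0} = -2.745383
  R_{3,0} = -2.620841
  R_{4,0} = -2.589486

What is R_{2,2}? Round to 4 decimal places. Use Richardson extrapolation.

R_{1,1} = (4·(-3.229945) − (-4.977989)) / 3 = -2.647264
R_{2,1} = -2.745383 + (-2.745383 − (-3.229945))/3 = -2.583862
R_{2,2} = (16·(-2.583862) − (-2.647264)) / 15 = -2.579635

-2.5796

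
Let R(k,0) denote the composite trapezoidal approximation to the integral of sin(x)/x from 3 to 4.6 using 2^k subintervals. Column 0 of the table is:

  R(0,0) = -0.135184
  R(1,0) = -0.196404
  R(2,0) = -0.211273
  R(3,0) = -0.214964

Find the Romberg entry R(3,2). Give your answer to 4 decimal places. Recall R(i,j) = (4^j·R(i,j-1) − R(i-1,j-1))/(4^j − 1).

-0.2162

R(2,1) = (4·(-0.211273) − (-0.196404)) / 3 = -0.216229
R(3,1) = (4·(-0.214964) − (-0.211273)) / 3 = -0.216194
R(3,2) = (16·(-0.216194) − (-0.216229)) / 15 = -0.216192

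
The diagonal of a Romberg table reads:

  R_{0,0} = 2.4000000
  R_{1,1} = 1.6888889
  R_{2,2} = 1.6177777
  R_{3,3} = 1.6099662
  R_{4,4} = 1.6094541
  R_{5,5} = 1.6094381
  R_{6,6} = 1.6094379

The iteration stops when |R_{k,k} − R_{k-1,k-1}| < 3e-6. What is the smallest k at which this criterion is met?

k = 6

|R_{1,1} − R_{0,0}| = 0.7111111 ≥ 3e-6
|R_{2,2} − R_{1,1}| = 0.0711112 ≥ 3e-6
|R_{3,3} − R_{2,2}| = 0.0078115 ≥ 3e-6
|R_{4,4} − R_{3,3}| = 0.0005121 ≥ 3e-6
|R_{5,5} − R_{4,4}| = 0.0000160 ≥ 3e-6
|R_{6,6} − R_{5,5}| = 0.0000002 < 3e-6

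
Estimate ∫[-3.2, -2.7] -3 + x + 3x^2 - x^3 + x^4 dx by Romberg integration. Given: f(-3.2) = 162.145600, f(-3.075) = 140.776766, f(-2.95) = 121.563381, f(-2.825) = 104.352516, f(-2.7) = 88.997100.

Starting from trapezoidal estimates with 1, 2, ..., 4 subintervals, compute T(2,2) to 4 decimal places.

61.4494

T(0,0) (trapezoid, 1 panel, h=0.5000): 62.785675
T(1,0) (trapezoid, 2 panels, h=0.2500): 61.783683
T(2,0) (trapezoid, 4 panels, h=0.1250): 61.533002
T(1,1) = 61.783683 + (61.783683 − 62.785675)/3 = 61.449686
T(2,1) = 61.533002 + (61.533002 − 61.783683)/3 = 61.449442
T(2,2) = 61.449442 + (61.449442 − 61.449686)/15 = 61.449426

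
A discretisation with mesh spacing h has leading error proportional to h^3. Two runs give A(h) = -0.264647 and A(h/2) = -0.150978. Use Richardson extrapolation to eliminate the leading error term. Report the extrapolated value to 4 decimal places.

The leading error scales as h^3; refining by a factor of 2 reduces it by 2^3 = 8.
Extrapolated value = (8·A(h/2) − A(h)) / (8 − 1)
= (8·(-0.150978) − (-0.264647)) / 7
= -0.943177 / 7 = -0.134740

-0.1347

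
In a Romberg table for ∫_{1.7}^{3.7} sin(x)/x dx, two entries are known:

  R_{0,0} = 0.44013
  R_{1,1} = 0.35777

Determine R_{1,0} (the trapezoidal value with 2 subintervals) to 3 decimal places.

0.378

From R_{1,1} = (4·R_{1,0} − R_{0,0})/3, solve for R_{1,0}:
4·R_{1,0} = 3·0.35777 + 0.44013 = 1.51344
R_{1,0} = 0.37836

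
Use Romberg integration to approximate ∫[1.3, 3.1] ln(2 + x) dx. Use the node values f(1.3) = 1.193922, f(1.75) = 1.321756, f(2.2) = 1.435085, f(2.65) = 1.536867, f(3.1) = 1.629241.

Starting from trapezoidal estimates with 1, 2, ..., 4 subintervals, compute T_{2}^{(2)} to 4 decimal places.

T_{0}^{(0)} (trapezoid, 1 panel, h=1.8000): 2.540847
T_{1}^{(0)} (trapezoid, 2 panels, h=0.9000): 2.562000
T_{2}^{(0)} (trapezoid, 4 panels, h=0.4500): 2.567380
T_{1}^{(1)} = 2.562000 + (2.562000 − 2.540847)/3 = 2.569051
T_{2}^{(1)} = 2.567380 + (2.567380 − 2.562000)/3 = 2.569173
T_{2}^{(2)} = 2.569173 + (2.569173 − 2.569051)/15 = 2.569181

2.5692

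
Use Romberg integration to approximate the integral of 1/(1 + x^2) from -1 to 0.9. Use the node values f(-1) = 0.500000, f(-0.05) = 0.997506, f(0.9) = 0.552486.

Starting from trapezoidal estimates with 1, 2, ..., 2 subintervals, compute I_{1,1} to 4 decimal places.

I_{0,0} (trapezoid, 1 panel, h=1.9000): 0.999862
I_{1,0} (trapezoid, 2 panels, h=0.9500): 1.447562
I_{1,1} = 1.447562 + (1.447562 − 0.999862)/3 = 1.596795

1.5968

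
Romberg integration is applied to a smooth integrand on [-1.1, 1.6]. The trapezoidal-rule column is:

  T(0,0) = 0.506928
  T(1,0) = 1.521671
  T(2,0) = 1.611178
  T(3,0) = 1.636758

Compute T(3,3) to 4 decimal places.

Richardson extrapolation on the trapezoidal column (denominator 4−1=3):
T(1,1) = 1.521671 + (1.521671 − 0.506928)/3 = 1.859919
T(2,1) = 1.611178 + (1.611178 − 1.521671)/3 = 1.641014
T(3,1) = (4·1.636758 − 1.611178) / 3 = 1.645285
T(2,2) = (16·1.641014 − 1.859919) / 15 = 1.626420
T(3,2) = 1.645285 + (1.645285 − 1.641014)/15 = 1.645570
T(3,3) = 1.645570 + (1.645570 − 1.626420)/63 = 1.645874

1.6459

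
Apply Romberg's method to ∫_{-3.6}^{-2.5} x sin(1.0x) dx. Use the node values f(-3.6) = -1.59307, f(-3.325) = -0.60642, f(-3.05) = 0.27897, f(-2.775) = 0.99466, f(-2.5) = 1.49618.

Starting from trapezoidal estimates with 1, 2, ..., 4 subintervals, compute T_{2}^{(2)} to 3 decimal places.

T_{0}^{(0)} (trapezoid, 1 panel, h=1.1000): -0.05329
T_{1}^{(0)} (trapezoid, 2 panels, h=0.5500): 0.12679
T_{2}^{(0)} (trapezoid, 4 panels, h=0.2750): 0.17016
T_{1}^{(1)} = 0.12679 + (0.12679 − (-0.05329))/3 = 0.18682
T_{2}^{(1)} = 0.17016 + (0.17016 − 0.12679)/3 = 0.18462
T_{2}^{(2)} = 0.18462 + (0.18462 − 0.18682)/15 = 0.18447

0.184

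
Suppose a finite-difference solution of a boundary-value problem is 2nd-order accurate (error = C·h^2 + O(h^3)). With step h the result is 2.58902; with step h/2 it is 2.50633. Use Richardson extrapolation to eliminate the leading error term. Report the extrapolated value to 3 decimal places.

2.479

The leading error scales as h^2; refining by a factor of 2 reduces it by 2^2 = 4.
Extrapolated value = (4·A(h/2) − A(h)) / (4 − 1)
= (4·2.50633 − 2.58902) / 3
= 7.43630 / 3 = 2.47877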